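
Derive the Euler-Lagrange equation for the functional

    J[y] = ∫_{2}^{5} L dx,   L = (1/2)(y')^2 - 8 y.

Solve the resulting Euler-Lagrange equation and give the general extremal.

The Lagrangian is L = (1/2)(y')^2 - 8 y.
∂L/∂y = -8.
∂L/∂y' = y'.
The Euler-Lagrange equation d/dx(∂L/∂y') − ∂L/∂y = 0 becomes:
    y'' + 8 = 0
General solution: y(x) = -4 x^2 + A x + B, where A and B are arbitrary constants fixed by the endpoint conditions.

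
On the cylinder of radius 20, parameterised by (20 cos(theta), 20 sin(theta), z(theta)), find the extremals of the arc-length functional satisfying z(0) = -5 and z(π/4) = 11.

Parameterise the cylinder of radius R = 20 as
    r(θ) = (20 cos θ, 20 sin θ, z(θ)).
The arc-length element is
    ds = sqrt(400 + (dz/dθ)^2) dθ,
so the Lagrangian is L = sqrt(400 + z'^2).
L depends on z' only, not on z or θ, so ∂L/∂z = 0 and
    ∂L/∂z' = z' / sqrt(400 + z'^2).
The Euler-Lagrange equation gives
    d/dθ( z' / sqrt(400 + z'^2) ) = 0,
so z' is constant. Integrating once:
    z(θ) = a θ + b,
a helix on the cylinder (a straight line when the cylinder is unrolled). The constants a, b are determined by the endpoint conditions.
With endpoint conditions z(0) = -5 and z(π/4) = 11: from z(0) = b we get b = -5, and a·π/4 + -5 = 11 gives a = 64/π, so
    z(θ) = (64/π) θ − 5.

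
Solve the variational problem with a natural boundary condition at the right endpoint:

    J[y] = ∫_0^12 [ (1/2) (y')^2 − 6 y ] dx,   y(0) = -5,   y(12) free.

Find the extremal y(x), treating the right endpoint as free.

The Lagrangian L = (1/2) (y')^2 − 6 y gives
    ∂L/∂y = −6,   ∂L/∂y' = y'.
Euler-Lagrange: d/dx(y') − (−6) = 0, i.e. y'' + 6 = 0, so
    y(x) = −(6/2) x^2 + C1 x + C2.
Fixed left endpoint y(0) = -5 ⇒ C2 = -5.
The right endpoint x = 12 is free, so the natural (transversality) condition is ∂L/∂y' |_{x=12} = 0, i.e. y'(12) = 0.
Compute y'(x) = −6 x + C1, so y'(12) = −72 + C1 = 0 ⇒ C1 = 72.
Therefore the extremal is
    y(x) = −3 x^2 + 72 x − 5.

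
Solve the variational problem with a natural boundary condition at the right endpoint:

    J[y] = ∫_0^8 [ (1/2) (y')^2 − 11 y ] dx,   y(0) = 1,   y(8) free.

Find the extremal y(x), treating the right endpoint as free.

The Lagrangian L = (1/2) (y')^2 − 11 y gives
    ∂L/∂y = −11,   ∂L/∂y' = y'.
Euler-Lagrange: d/dx(y') − (−11) = 0, i.e. y'' + 11 = 0, so
    y(x) = −(11/2) x^2 + C1 x + C2.
Fixed left endpoint y(0) = 1 ⇒ C2 = 1.
The right endpoint x = 8 is free, so the natural (transversality) condition is ∂L/∂y' |_{x=8} = 0, i.e. y'(8) = 0.
Compute y'(x) = −11 x + C1, so y'(8) = −88 + C1 = 0 ⇒ C1 = 88.
Therefore the extremal is
    y(x) = −(11/2) x^2 + 88 x + 1.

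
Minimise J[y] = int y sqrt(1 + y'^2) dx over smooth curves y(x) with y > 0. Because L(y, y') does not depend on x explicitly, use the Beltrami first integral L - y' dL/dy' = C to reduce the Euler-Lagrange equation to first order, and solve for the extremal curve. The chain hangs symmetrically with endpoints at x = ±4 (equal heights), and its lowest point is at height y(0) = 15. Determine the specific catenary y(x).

The Lagrangian L(y, y') = y sqrt(1 + y'^2) has no explicit x dependence, so the Beltrami identity applies:
    L − y' ∂L/∂y' = C.
Compute ∂L/∂y' = y · y' / sqrt(1 + y'^2). Then
    L − y' ∂L/∂y'
    = y sqrt(1 + y'^2) − y · y'^2 / sqrt(1 + y'^2)
    = y (1 + y'^2 − y'^2) / sqrt(1 + y'^2)
    = y / sqrt(1 + y'^2) = C.
Squaring gives y^2 = C^2 (1 + y'^2), i.e.
    y'^2 = y^2 / C^2 − 1.
Separating variables,
    dy / sqrt(y^2 − C^2) = dx / C,
and integrating gives arccosh(y / C) = (x − a)/C, so
    y(x) = C cosh((x − a)/C),
the catenary. The constants C and a are fixed by the two endpoint conditions (and, for the hanging-chain problem, the length constraint selects C).
Now fit the given data. The endpoints x = ±4 are symmetric at equal height, so the catenary is even about its minimum: a = 0 and y(x) = C cosh(x/C). The lowest point is y(0) = C cosh(0) = C, and we are told y(0) = 15, so C = 15. Therefore
    y(x) = 15 cosh(x/15),
and at the endpoints
    y(±4) = 15 cosh(4/15).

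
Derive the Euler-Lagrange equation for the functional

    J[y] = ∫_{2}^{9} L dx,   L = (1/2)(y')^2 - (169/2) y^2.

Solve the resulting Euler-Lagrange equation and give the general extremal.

The Lagrangian is L = (1/2)(y')^2 - (169/2) y^2.
∂L/∂y = -169y.
∂L/∂y' = y'.
The Euler-Lagrange equation d/dx(∂L/∂y') − ∂L/∂y = 0 becomes:
    y'' + 169 y = 0
General solution: y(x) = A sin(13x) + B cos(13x), where A and B are arbitrary constants fixed by the endpoint conditions.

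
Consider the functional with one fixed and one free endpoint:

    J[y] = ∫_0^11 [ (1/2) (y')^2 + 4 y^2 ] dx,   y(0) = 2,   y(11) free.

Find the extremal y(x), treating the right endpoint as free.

The Lagrangian L = (1/2) (y')^2 + 4 y^2 gives
    ∂L/∂y = 8 y,   ∂L/∂y' = y'.
Euler-Lagrange: y'' − 8 y = 0.
With k = sqrt(8), the general solution is
    y(x) = A cosh(sqrt(8) x) + B sinh(sqrt(8) x).
Fixed left endpoint y(0) = 2 ⇒ A = 2.
The right endpoint x = 11 is free, so the natural (transversality) condition is ∂L/∂y' |_{x=11} = 0, i.e. y'(11) = 0.
Compute y'(x) = A k sinh(k x) + B k cosh(k x), so
    y'(11) = A k sinh(k·11) + B k cosh(k·11) = 0
    ⇒ B = −A tanh(k·11) = − 2 tanh(sqrt(8)·11).
Therefore the extremal is
    y(x) = 2 cosh(sqrt(8) x) − 2 tanh(sqrt(8)·11) sinh(sqrt(8) x).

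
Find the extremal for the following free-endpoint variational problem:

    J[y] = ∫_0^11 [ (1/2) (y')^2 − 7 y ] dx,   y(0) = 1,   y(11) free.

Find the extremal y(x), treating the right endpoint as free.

The Lagrangian L = (1/2) (y')^2 − 7 y gives
    ∂L/∂y = −7,   ∂L/∂y' = y'.
Euler-Lagrange: d/dx(y') − (−7) = 0, i.e. y'' + 7 = 0, so
    y(x) = −(7/2) x^2 + C1 x + C2.
Fixed left endpoint y(0) = 1 ⇒ C2 = 1.
The right endpoint x = 11 is free, so the natural (transversality) condition is ∂L/∂y' |_{x=11} = 0, i.e. y'(11) = 0.
Compute y'(x) = −7 x + C1, so y'(11) = −77 + C1 = 0 ⇒ C1 = 77.
Therefore the extremal is
    y(x) = −(7/2) x^2 + 77 x + 1.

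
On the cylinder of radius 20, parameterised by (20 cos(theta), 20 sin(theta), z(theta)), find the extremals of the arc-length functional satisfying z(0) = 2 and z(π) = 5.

Parameterise the cylinder of radius R = 20 as
    r(θ) = (20 cos θ, 20 sin θ, z(θ)).
The arc-length element is
    ds = sqrt(400 + (dz/dθ)^2) dθ,
so the Lagrangian is L = sqrt(400 + z'^2).
L depends on z' only, not on z or θ, so ∂L/∂z = 0 and
    ∂L/∂z' = z' / sqrt(400 + z'^2).
The Euler-Lagrange equation gives
    d/dθ( z' / sqrt(400 + z'^2) ) = 0,
so z' is constant. Integrating once:
    z(θ) = a θ + b,
a helix on the cylinder (a straight line when the cylinder is unrolled). The constants a, b are determined by the endpoint conditions.
With endpoint conditions z(0) = 2 and z(π) = 5: from z(0) = b we get b = 2, and a·π + 2 = 5 gives a = 3/π, so
    z(θ) = (3/π) θ + 2.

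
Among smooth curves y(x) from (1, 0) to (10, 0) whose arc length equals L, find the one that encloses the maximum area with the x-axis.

Set up the augmented Lagrangian using a multiplier λ for the length constraint:
    F(y, y') = y − λ sqrt(1 + y'^2).
F has no explicit x dependence, so the Beltrami identity yields a first integral
    F − y' ∂F/∂y' = C.
Compute ∂F/∂y' = −λ y' / sqrt(1 + y'^2). Then
    y − λ sqrt(1 + y'^2) + λ y'^2 / sqrt(1 + y'^2) = C
    ⇒  y − λ / sqrt(1 + y'^2) = C.
Solving for y' and integrating gives
    (x − a)^2 + (y − b)^2 = λ^2,
a circular arc of radius λ. The constants a, b are determined by the endpoint conditions y(1) = y(10) = 0, and λ is fixed implicitly by the length constraint
    ∫_{1}^{10} sqrt(1 + y'^2) dx = L.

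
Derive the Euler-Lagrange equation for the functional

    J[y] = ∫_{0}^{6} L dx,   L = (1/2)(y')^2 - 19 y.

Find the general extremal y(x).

The Lagrangian is L = (1/2)(y')^2 - 19 y.
∂L/∂y = -19.
∂L/∂y' = y'.
The Euler-Lagrange equation d/dx(∂L/∂y') − ∂L/∂y = 0 becomes:
    y'' + 19 = 0
General solution: y(x) = -(19/2) x^2 + A x + B, where A and B are arbitrary constants fixed by the endpoint conditions.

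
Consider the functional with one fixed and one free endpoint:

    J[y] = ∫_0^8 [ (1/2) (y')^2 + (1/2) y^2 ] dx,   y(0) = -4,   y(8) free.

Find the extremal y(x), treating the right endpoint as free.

The Lagrangian L = (1/2) (y')^2 + (1/2) y^2 gives
    ∂L/∂y = 1 y,   ∂L/∂y' = y'.
Euler-Lagrange: y'' − y = 0.
With k = 1, the general solution is
    y(x) = A cosh(x) + B sinh(x).
Fixed left endpoint y(0) = -4 ⇒ A = -4.
The right endpoint x = 8 is free, so the natural (transversality) condition is ∂L/∂y' |_{x=8} = 0, i.e. y'(8) = 0.
Compute y'(x) = A k sinh(k x) + B k cosh(k x), so
    y'(8) = A k sinh(k·8) + B k cosh(k·8) = 0
    ⇒ B = −A tanh(k·8) = 4 tanh(1·8).
Therefore the extremal is
    y(x) = −4 cosh(1 x) + 4 tanh(1·8) sinh(1 x).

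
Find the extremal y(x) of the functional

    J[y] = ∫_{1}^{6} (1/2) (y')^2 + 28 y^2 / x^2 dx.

The Lagrangian is L = (1/2) (y')^2 + 28 y^2 / x^2.
Compute ∂L/∂y = 56y/x^2, ∂L/∂y' = y'.
The Euler-Lagrange equation d/dx(∂L/∂y') − ∂L/∂y = 0 reduces to
    y'' − 56/x^2 · y = 0  (x > 0).
Its general solution is
    y(x) = A x^8 + B x^(-7),
with A, B fixed by the endpoint conditions.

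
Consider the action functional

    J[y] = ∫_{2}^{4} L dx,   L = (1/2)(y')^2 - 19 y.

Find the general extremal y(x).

The Lagrangian is L = (1/2)(y')^2 - 19 y.
∂L/∂y = -19.
∂L/∂y' = y'.
The Euler-Lagrange equation d/dx(∂L/∂y') − ∂L/∂y = 0 becomes:
    y'' + 19 = 0
General solution: y(x) = -(19/2) x^2 + A x + B, where A and B are arbitrary constants fixed by the endpoint conditions.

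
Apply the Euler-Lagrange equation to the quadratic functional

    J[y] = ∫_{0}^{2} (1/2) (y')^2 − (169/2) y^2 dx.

The Lagrangian is L = (1/2) (y')^2 − (169/2) y^2.
Compute ∂L/∂y = -169y, ∂L/∂y' = y'.
The Euler-Lagrange equation d/dx(∂L/∂y') − ∂L/∂y = 0 reduces to
    y'' + 169 y = 0.
Its general solution is
    y(x) = A sin(13x) + B cos(13x),
with A, B fixed by the endpoint conditions.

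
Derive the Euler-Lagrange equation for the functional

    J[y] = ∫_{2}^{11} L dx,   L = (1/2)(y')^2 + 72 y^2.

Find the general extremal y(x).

The Lagrangian is L = (1/2)(y')^2 + 72 y^2.
∂L/∂y = 144y.
∂L/∂y' = y'.
The Euler-Lagrange equation d/dx(∂L/∂y') − ∂L/∂y = 0 becomes:
    y'' - 144 y = 0
General solution: y(x) = A e^(12x) + B e^(-12x), where A and B are arbitrary constants fixed by the endpoint conditions.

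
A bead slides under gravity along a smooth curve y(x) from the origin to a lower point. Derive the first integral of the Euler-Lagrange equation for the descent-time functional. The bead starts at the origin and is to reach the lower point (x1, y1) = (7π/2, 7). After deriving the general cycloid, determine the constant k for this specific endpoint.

The Lagrangian L = sqrt((1 + y'^2) / y) has no explicit x dependence, so the Beltrami identity applies:
    L − y' ∂L/∂y' = C.
Compute ∂L/∂y' = y' / sqrt(y (1 + y'^2)).
Substitute:
    sqrt((1 + y'^2)/y) − y'·y' / sqrt(y (1 + y'^2))
    = (1 + y'^2) / sqrt(y (1 + y'^2)) − y'^2 / sqrt(y (1 + y'^2))
    = 1 / sqrt(y (1 + y'^2)) = C.
Squaring and rearranging gives the first integral
    y (1 + y'^2) = 1/C^2 =: k   (constant).
Solving this first-order ODE by the substitution
    y = (k/2)(1 − cos θ)
yields the cycloid parameterisation
    x(θ) = (k/2)(θ − sin θ),   y(θ) = (k/2)(1 − cos θ).
The constant k is fixed by the endpoint condition.
Now fit the given lower endpoint (x1, y1) = (7π/2, 7). At the bottom of the first arch (θ = π), the parametric equations give
    y(π) = (k/2)(1 − cos π) = k,
    x(π) = (k/2)(π − sin π) = kπ/2.
Matching y(π) = 7 gives k = 7, consistent with x(π) = 7π/2. Therefore the specific cycloid is
    x(θ) = (7/2)(θ − sin θ),   y(θ) = (7/2)(1 − cos θ).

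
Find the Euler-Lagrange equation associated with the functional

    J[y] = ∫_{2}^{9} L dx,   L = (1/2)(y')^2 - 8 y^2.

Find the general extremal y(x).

The Lagrangian is L = (1/2)(y')^2 - 8 y^2.
∂L/∂y = -16y.
∂L/∂y' = y'.
The Euler-Lagrange equation d/dx(∂L/∂y') − ∂L/∂y = 0 becomes:
    y'' + 16 y = 0
General solution: y(x) = A sin(4x) + B cos(4x), where A and B are arbitrary constants fixed by the endpoint conditions.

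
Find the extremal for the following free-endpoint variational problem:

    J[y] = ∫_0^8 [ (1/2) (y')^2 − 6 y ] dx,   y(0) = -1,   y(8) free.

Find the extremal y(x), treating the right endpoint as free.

The Lagrangian L = (1/2) (y')^2 − 6 y gives
    ∂L/∂y = −6,   ∂L/∂y' = y'.
Euler-Lagrange: d/dx(y') − (−6) = 0, i.e. y'' + 6 = 0, so
    y(x) = −(6/2) x^2 + C1 x + C2.
Fixed left endpoint y(0) = -1 ⇒ C2 = -1.
The right endpoint x = 8 is free, so the natural (transversality) condition is ∂L/∂y' |_{x=8} = 0, i.e. y'(8) = 0.
Compute y'(x) = −6 x + C1, so y'(8) = −48 + C1 = 0 ⇒ C1 = 48.
Therefore the extremal is
    y(x) = −3 x^2 + 48 x − 1.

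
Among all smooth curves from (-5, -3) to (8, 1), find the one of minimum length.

Arc-length functional: J[y] = ∫ sqrt(1 + (y')^2) dx.
Lagrangian L = sqrt(1 + (y')^2) has no explicit y dependence, so ∂L/∂y = 0 and the Euler-Lagrange equation gives
    d/dx( y' / sqrt(1 + (y')^2) ) = 0  ⇒  y' / sqrt(1 + (y')^2) = const.
Hence y' is constant, so y(x) is affine.
Fitting the endpoints (-5, -3) and (8, 1):
    slope m = (1 − (-3)) / (8 − (-5)) = 4/13,
    intercept c = (-3) − m·(-5) = -19/13.
Extremal: y(x) = (4/13) x - 19/13.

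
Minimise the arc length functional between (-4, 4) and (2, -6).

Arc-length functional: J[y] = ∫ sqrt(1 + (y')^2) dx.
Lagrangian L = sqrt(1 + (y')^2) has no explicit y dependence, so ∂L/∂y = 0 and the Euler-Lagrange equation gives
    d/dx( y' / sqrt(1 + (y')^2) ) = 0  ⇒  y' / sqrt(1 + (y')^2) = const.
Hence y' is constant, so y(x) is affine.
Fitting the endpoints (-4, 4) and (2, -6):
    slope m = ((-6) − 4) / (2 − (-4)) = -5/3,
    intercept c = 4 − m·(-4) = -8/3.
Extremal: y(x) = (-5/3) x - 8/3.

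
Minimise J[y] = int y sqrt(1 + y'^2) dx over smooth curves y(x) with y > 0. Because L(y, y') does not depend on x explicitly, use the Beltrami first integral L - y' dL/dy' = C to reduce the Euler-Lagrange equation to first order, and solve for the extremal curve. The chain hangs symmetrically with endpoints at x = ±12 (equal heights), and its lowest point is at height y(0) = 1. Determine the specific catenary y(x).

The Lagrangian L(y, y') = y sqrt(1 + y'^2) has no explicit x dependence, so the Beltrami identity applies:
    L − y' ∂L/∂y' = C.
Compute ∂L/∂y' = y · y' / sqrt(1 + y'^2). Then
    L − y' ∂L/∂y'
    = y sqrt(1 + y'^2) − y · y'^2 / sqrt(1 + y'^2)
    = y (1 + y'^2 − y'^2) / sqrt(1 + y'^2)
    = y / sqrt(1 + y'^2) = C.
Squaring gives y^2 = C^2 (1 + y'^2), i.e.
    y'^2 = y^2 / C^2 − 1.
Separating variables,
    dy / sqrt(y^2 − C^2) = dx / C,
and integrating gives arccosh(y / C) = (x − a)/C, so
    y(x) = C cosh((x − a)/C),
the catenary. The constants C and a are fixed by the two endpoint conditions (and, for the hanging-chain problem, the length constraint selects C).
Now fit the given data. The endpoints x = ±12 are symmetric at equal height, so the catenary is even about its minimum: a = 0 and y(x) = C cosh(x/C). The lowest point is y(0) = C cosh(0) = C, and we are told y(0) = 1, so C = 1. Therefore
    y(x) = cosh(x),
and at the endpoints
    y(±12) = cosh(12).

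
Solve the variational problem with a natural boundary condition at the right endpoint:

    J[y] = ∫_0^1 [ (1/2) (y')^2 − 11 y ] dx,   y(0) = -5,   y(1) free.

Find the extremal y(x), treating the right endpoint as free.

The Lagrangian L = (1/2) (y')^2 − 11 y gives
    ∂L/∂y = −11,   ∂L/∂y' = y'.
Euler-Lagrange: d/dx(y') − (−11) = 0, i.e. y'' + 11 = 0, so
    y(x) = −(11/2) x^2 + C1 x + C2.
Fixed left endpoint y(0) = -5 ⇒ C2 = -5.
The right endpoint x = 1 is free, so the natural (transversality) condition is ∂L/∂y' |_{x=1} = 0, i.e. y'(1) = 0.
Compute y'(x) = −11 x + C1, so y'(1) = −11 + C1 = 0 ⇒ C1 = 11.
Therefore the extremal is
    y(x) = −(11/2) x^2 + 11 x − 5.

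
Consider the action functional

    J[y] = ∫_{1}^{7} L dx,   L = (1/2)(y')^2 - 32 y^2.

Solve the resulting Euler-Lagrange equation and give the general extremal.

The Lagrangian is L = (1/2)(y')^2 - 32 y^2.
∂L/∂y = -64y.
∂L/∂y' = y'.
The Euler-Lagrange equation d/dx(∂L/∂y') − ∂L/∂y = 0 becomes:
    y'' + 64 y = 0
General solution: y(x) = A sin(8x) + B cos(8x), where A and B are arbitrary constants fixed by the endpoint conditions.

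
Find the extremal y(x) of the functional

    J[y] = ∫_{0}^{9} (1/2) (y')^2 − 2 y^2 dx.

The Lagrangian is L = (1/2) (y')^2 − 2 y^2.
Compute ∂L/∂y = -4y, ∂L/∂y' = y'.
The Euler-Lagrange equation d/dx(∂L/∂y') − ∂L/∂y = 0 reduces to
    y'' + 4 y = 0.
Its general solution is
    y(x) = A sin(2x) + B cos(2x),
with A, B fixed by the endpoint conditions.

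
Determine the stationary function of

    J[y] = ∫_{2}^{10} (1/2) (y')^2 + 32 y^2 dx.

The Lagrangian is L = (1/2) (y')^2 + 32 y^2.
Compute ∂L/∂y = 64y, ∂L/∂y' = y'.
The Euler-Lagrange equation d/dx(∂L/∂y') − ∂L/∂y = 0 reduces to
    y'' − 64 y = 0.
Its general solution is
    y(x) = A e^(8x) + B e^(−8x),
with A, B fixed by the endpoint conditions.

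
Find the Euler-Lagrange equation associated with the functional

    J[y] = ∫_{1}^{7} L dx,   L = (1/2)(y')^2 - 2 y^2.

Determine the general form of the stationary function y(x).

The Lagrangian is L = (1/2)(y')^2 - 2 y^2.
∂L/∂y = -4y.
∂L/∂y' = y'.
The Euler-Lagrange equation d/dx(∂L/∂y') − ∂L/∂y = 0 becomes:
    y'' + 4 y = 0
General solution: y(x) = A sin(2x) + B cos(2x), where A and B are arbitrary constants fixed by the endpoint conditions.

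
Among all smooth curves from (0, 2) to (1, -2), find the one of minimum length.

Arc-length functional: J[y] = ∫ sqrt(1 + (y')^2) dx.
Lagrangian L = sqrt(1 + (y')^2) has no explicit y dependence, so ∂L/∂y = 0 and the Euler-Lagrange equation gives
    d/dx( y' / sqrt(1 + (y')^2) ) = 0  ⇒  y' / sqrt(1 + (y')^2) = const.
Hence y' is constant, so y(x) is affine.
Fitting the endpoints (0, 2) and (1, -2):
    slope m = ((-2) − 2) / (1 − 0) = -4,
    intercept c = 2 − m·0 = 2.
Extremal: y(x) = -4 x + 2.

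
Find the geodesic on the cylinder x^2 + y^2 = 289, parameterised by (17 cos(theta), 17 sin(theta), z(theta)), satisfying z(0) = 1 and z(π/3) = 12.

Parameterise the cylinder of radius R = 17 as
    r(θ) = (17 cos θ, 17 sin θ, z(θ)).
The arc-length element is
    ds = sqrt(289 + (dz/dθ)^2) dθ,
so the Lagrangian is L = sqrt(289 + z'^2).
L depends on z' only, not on z or θ, so ∂L/∂z = 0 and
    ∂L/∂z' = z' / sqrt(289 + z'^2).
The Euler-Lagrange equation gives
    d/dθ( z' / sqrt(289 + z'^2) ) = 0,
so z' is constant. Integrating once:
    z(θ) = a θ + b,
a helix on the cylinder (a straight line when the cylinder is unrolled). The constants a, b are determined by the endpoint conditions.
With endpoint conditions z(0) = 1 and z(π/3) = 12: from z(0) = b we get b = 1, and a·π/3 + 1 = 12 gives a = 33/π, so
    z(θ) = (33/π) θ + 1.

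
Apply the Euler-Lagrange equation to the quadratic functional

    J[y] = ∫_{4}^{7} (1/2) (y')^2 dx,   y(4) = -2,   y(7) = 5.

The Lagrangian is L = (1/2) (y')^2.
Compute ∂L/∂y = 0, ∂L/∂y' = y'.
The Euler-Lagrange equation d/dx(∂L/∂y') − ∂L/∂y = 0 reduces to
    y'' = 0.
Its general solution is
    y(x) = A x + B,
with A, B fixed by the endpoint conditions.
Applying the endpoint conditions y(4) = -2 and y(7) = 5: solve A·4 + B = -2 and A·7 + B = 5. Subtracting gives A(7 − 4) = 5 − -2, so A = 7/3, and B = -2 − A·4 = -34/3. Therefore
    y(x) = (7/3) x - 34/3.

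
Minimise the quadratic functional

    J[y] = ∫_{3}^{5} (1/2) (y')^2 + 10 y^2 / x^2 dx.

The Lagrangian is L = (1/2) (y')^2 + 10 y^2 / x^2.
Compute ∂L/∂y = 20y/x^2, ∂L/∂y' = y'.
The Euler-Lagrange equation d/dx(∂L/∂y') − ∂L/∂y = 0 reduces to
    y'' − 20/x^2 · y = 0  (x > 0).
Its general solution is
    y(x) = A x^5 + B x^(-4),
with A, B fixed by the endpoint conditions.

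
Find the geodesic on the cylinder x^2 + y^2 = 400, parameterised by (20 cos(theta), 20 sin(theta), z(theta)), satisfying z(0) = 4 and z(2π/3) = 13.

Parameterise the cylinder of radius R = 20 as
    r(θ) = (20 cos θ, 20 sin θ, z(θ)).
The arc-length element is
    ds = sqrt(400 + (dz/dθ)^2) dθ,
so the Lagrangian is L = sqrt(400 + z'^2).
L depends on z' only, not on z or θ, so ∂L/∂z = 0 and
    ∂L/∂z' = z' / sqrt(400 + z'^2).
The Euler-Lagrange equation gives
    d/dθ( z' / sqrt(400 + z'^2) ) = 0,
so z' is constant. Integrating once:
    z(θ) = a θ + b,
a helix on the cylinder (a straight line when the cylinder is unrolled). The constants a, b are determined by the endpoint conditions.
With endpoint conditions z(0) = 4 and z(2π/3) = 13: from z(0) = b we get b = 4, and a·2π/3 + 4 = 13 gives a = 27/(2π), so
    z(θ) = (27/(2π)) θ + 4.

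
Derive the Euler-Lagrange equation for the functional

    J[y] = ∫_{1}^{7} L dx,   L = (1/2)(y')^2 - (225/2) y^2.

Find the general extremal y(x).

The Lagrangian is L = (1/2)(y')^2 - (225/2) y^2.
∂L/∂y = -225y.
∂L/∂y' = y'.
The Euler-Lagrange equation d/dx(∂L/∂y') − ∂L/∂y = 0 becomes:
    y'' + 225 y = 0
General solution: y(x) = A sin(15x) + B cos(15x), where A and B are arbitrary constants fixed by the endpoint conditions.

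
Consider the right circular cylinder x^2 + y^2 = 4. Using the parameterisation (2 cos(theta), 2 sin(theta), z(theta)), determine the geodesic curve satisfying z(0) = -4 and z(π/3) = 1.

Parameterise the cylinder of radius R = 2 as
    r(θ) = (2 cos θ, 2 sin θ, z(θ)).
The arc-length element is
    ds = sqrt(4 + (dz/dθ)^2) dθ,
so the Lagrangian is L = sqrt(4 + z'^2).
L depends on z' only, not on z or θ, so ∂L/∂z = 0 and
    ∂L/∂z' = z' / sqrt(4 + z'^2).
The Euler-Lagrange equation gives
    d/dθ( z' / sqrt(4 + z'^2) ) = 0,
so z' is constant. Integrating once:
    z(θ) = a θ + b,
a helix on the cylinder (a straight line when the cylinder is unrolled). The constants a, b are determined by the endpoint conditions.
With endpoint conditions z(0) = -4 and z(π/3) = 1: from z(0) = b we get b = -4, and a·π/3 + -4 = 1 gives a = 15/π, so
    z(θ) = (15/π) θ − 4.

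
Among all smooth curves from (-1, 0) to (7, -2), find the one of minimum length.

Arc-length functional: J[y] = ∫ sqrt(1 + (y')^2) dx.
Lagrangian L = sqrt(1 + (y')^2) has no explicit y dependence, so ∂L/∂y = 0 and the Euler-Lagrange equation gives
    d/dx( y' / sqrt(1 + (y')^2) ) = 0  ⇒  y' / sqrt(1 + (y')^2) = const.
Hence y' is constant, so y(x) is affine.
Fitting the endpoints (-1, 0) and (7, -2):
    slope m = ((-2) − 0) / (7 − (-1)) = -1/4,
    intercept c = 0 − m·(-1) = -1/4.
Extremal: y(x) = (-1/4) x - 1/4.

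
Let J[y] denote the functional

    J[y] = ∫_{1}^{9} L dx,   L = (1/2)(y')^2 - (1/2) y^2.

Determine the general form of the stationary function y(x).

The Lagrangian is L = (1/2)(y')^2 - (1/2) y^2.
∂L/∂y = -y.
∂L/∂y' = y'.
The Euler-Lagrange equation d/dx(∂L/∂y') − ∂L/∂y = 0 becomes:
    y'' + y = 0
General solution: y(x) = A sin(x) + B cos(x), where A and B are arbitrary constants fixed by the endpoint conditions.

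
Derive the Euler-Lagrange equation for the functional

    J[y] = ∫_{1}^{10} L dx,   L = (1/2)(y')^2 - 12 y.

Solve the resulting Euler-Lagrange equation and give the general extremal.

The Lagrangian is L = (1/2)(y')^2 - 12 y.
∂L/∂y = -12.
∂L/∂y' = y'.
The Euler-Lagrange equation d/dx(∂L/∂y') − ∂L/∂y = 0 becomes:
    y'' + 12 = 0
General solution: y(x) = -6 x^2 + A x + B, where A and B are arbitrary constants fixed by the endpoint conditions.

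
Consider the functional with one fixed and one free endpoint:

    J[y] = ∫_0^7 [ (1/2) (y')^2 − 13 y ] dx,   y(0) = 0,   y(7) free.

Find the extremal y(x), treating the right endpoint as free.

The Lagrangian L = (1/2) (y')^2 − 13 y gives
    ∂L/∂y = −13,   ∂L/∂y' = y'.
Euler-Lagrange: d/dx(y') − (−13) = 0, i.e. y'' + 13 = 0, so
    y(x) = −(13/2) x^2 + C1 x + C2.
Fixed left endpoint y(0) = 0 ⇒ C2 = 0.
The right endpoint x = 7 is free, so the natural (transversality) condition is ∂L/∂y' |_{x=7} = 0, i.e. y'(7) = 0.
Compute y'(x) = −13 x + C1, so y'(7) = −91 + C1 = 0 ⇒ C1 = 91.
Therefore the extremal is
    y(x) = −(13/2) x^2 + 91 x.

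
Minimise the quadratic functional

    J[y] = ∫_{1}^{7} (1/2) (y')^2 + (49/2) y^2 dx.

The Lagrangian is L = (1/2) (y')^2 + (49/2) y^2.
Compute ∂L/∂y = 49y, ∂L/∂y' = y'.
The Euler-Lagrange equation d/dx(∂L/∂y') − ∂L/∂y = 0 reduces to
    y'' − 49 y = 0.
Its general solution is
    y(x) = A e^(7x) + B e^(−7x),
with A, B fixed by the endpoint conditions.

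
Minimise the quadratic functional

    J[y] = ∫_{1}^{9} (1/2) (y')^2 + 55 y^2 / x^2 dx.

The Lagrangian is L = (1/2) (y')^2 + 55 y^2 / x^2.
Compute ∂L/∂y = 110y/x^2, ∂L/∂y' = y'.
The Euler-Lagrange equation d/dx(∂L/∂y') − ∂L/∂y = 0 reduces to
    y'' − 110/x^2 · y = 0  (x > 0).
Its general solution is
    y(x) = A x^11 + B x^(-10),
with A, B fixed by the endpoint conditions.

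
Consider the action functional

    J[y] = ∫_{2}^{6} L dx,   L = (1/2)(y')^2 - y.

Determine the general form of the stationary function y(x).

The Lagrangian is L = (1/2)(y')^2 - y.
∂L/∂y = -1.
∂L/∂y' = y'.
The Euler-Lagrange equation d/dx(∂L/∂y') − ∂L/∂y = 0 becomes:
    y'' + 1 = 0
General solution: y(x) = -x^2/2 + A x + B, where A and B are arbitrary constants fixed by the endpoint conditions.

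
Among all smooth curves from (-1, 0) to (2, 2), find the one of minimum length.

Arc-length functional: J[y] = ∫ sqrt(1 + (y')^2) dx.
Lagrangian L = sqrt(1 + (y')^2) has no explicit y dependence, so ∂L/∂y = 0 and the Euler-Lagrange equation gives
    d/dx( y' / sqrt(1 + (y')^2) ) = 0  ⇒  y' / sqrt(1 + (y')^2) = const.
Hence y' is constant, so y(x) is affine.
Fitting the endpoints (-1, 0) and (2, 2):
    slope m = (2 − 0) / (2 − (-1)) = 2/3,
    intercept c = 0 − m·(-1) = 2/3.
Extremal: y(x) = (2/3) x + 2/3.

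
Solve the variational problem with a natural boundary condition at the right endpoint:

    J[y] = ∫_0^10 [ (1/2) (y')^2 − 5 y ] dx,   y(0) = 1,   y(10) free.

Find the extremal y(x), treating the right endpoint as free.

The Lagrangian L = (1/2) (y')^2 − 5 y gives
    ∂L/∂y = −5,   ∂L/∂y' = y'.
Euler-Lagrange: d/dx(y') − (−5) = 0, i.e. y'' + 5 = 0, so
    y(x) = −(5/2) x^2 + C1 x + C2.
Fixed left endpoint y(0) = 1 ⇒ C2 = 1.
The right endpoint x = 10 is free, so the natural (transversality) condition is ∂L/∂y' |_{x=10} = 0, i.e. y'(10) = 0.
Compute y'(x) = −5 x + C1, so y'(10) = −50 + C1 = 0 ⇒ C1 = 50.
Therefore the extremal is
    y(x) = −(5/2) x^2 + 50 x + 1.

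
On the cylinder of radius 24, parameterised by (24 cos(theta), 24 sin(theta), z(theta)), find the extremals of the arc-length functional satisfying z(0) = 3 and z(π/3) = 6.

Parameterise the cylinder of radius R = 24 as
    r(θ) = (24 cos θ, 24 sin θ, z(θ)).
The arc-length element is
    ds = sqrt(576 + (dz/dθ)^2) dθ,
so the Lagrangian is L = sqrt(576 + z'^2).
L depends on z' only, not on z or θ, so ∂L/∂z = 0 and
    ∂L/∂z' = z' / sqrt(576 + z'^2).
The Euler-Lagrange equation gives
    d/dθ( z' / sqrt(576 + z'^2) ) = 0,
so z' is constant. Integrating once:
    z(θ) = a θ + b,
a helix on the cylinder (a straight line when the cylinder is unrolled). The constants a, b are determined by the endpoint conditions.
With endpoint conditions z(0) = 3 and z(π/3) = 6: from z(0) = b we get b = 3, and a·π/3 + 3 = 6 gives a = 9/π, so
    z(θ) = (9/π) θ + 3.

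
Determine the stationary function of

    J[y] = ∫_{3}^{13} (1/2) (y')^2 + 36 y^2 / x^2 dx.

The Lagrangian is L = (1/2) (y')^2 + 36 y^2 / x^2.
Compute ∂L/∂y = 72y/x^2, ∂L/∂y' = y'.
The Euler-Lagrange equation d/dx(∂L/∂y') − ∂L/∂y = 0 reduces to
    y'' − 72/x^2 · y = 0  (x > 0).
Its general solution is
    y(x) = A x^9 + B x^(-8),
with A, B fixed by the endpoint conditions.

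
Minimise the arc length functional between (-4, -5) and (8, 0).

Arc-length functional: J[y] = ∫ sqrt(1 + (y')^2) dx.
Lagrangian L = sqrt(1 + (y')^2) has no explicit y dependence, so ∂L/∂y = 0 and the Euler-Lagrange equation gives
    d/dx( y' / sqrt(1 + (y')^2) ) = 0  ⇒  y' / sqrt(1 + (y')^2) = const.
Hence y' is constant, so y(x) is affine.
Fitting the endpoints (-4, -5) and (8, 0):
    slope m = (0 − (-5)) / (8 − (-4)) = 5/12,
    intercept c = (-5) − m·(-4) = -10/3.
Extremal: y(x) = (5/12) x - 10/3.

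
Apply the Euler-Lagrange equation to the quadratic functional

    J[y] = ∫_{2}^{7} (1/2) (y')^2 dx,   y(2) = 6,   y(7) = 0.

The Lagrangian is L = (1/2) (y')^2.
Compute ∂L/∂y = 0, ∂L/∂y' = y'.
The Euler-Lagrange equation d/dx(∂L/∂y') − ∂L/∂y = 0 reduces to
    y'' = 0.
Its general solution is
    y(x) = A x + B,
with A, B fixed by the endpoint conditions.
Applying the endpoint conditions y(2) = 6 and y(7) = 0: solve A·2 + B = 6 and A·7 + B = 0. Subtracting gives A(7 − 2) = 0 − 6, so A = -6/5, and B = 6 − A·2 = 42/5. Therefore
    y(x) = (-6/5) x + 42/5.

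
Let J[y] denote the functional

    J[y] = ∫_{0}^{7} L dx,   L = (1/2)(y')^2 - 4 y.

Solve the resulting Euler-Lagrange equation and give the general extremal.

The Lagrangian is L = (1/2)(y')^2 - 4 y.
∂L/∂y = -4.
∂L/∂y' = y'.
The Euler-Lagrange equation d/dx(∂L/∂y') − ∂L/∂y = 0 becomes:
    y'' + 4 = 0
General solution: y(x) = -2 x^2 + A x + B, where A and B are arbitrary constants fixed by the endpoint conditions.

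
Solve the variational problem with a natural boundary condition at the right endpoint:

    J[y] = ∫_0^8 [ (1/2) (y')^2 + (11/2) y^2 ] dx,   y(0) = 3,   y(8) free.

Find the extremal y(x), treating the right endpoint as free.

The Lagrangian L = (1/2) (y')^2 + (11/2) y^2 gives
    ∂L/∂y = 11 y,   ∂L/∂y' = y'.
Euler-Lagrange: y'' − 11 y = 0.
With k = sqrt(11), the general solution is
    y(x) = A cosh(sqrt(11) x) + B sinh(sqrt(11) x).
Fixed left endpoint y(0) = 3 ⇒ A = 3.
The right endpoint x = 8 is free, so the natural (transversality) condition is ∂L/∂y' |_{x=8} = 0, i.e. y'(8) = 0.
Compute y'(x) = A k sinh(k x) + B k cosh(k x), so
    y'(8) = A k sinh(k·8) + B k cosh(k·8) = 0
    ⇒ B = −A tanh(k·8) = − 3 tanh(sqrt(11)·8).
Therefore the extremal is
    y(x) = 3 cosh(sqrt(11) x) − 3 tanh(sqrt(11)·8) sinh(sqrt(11) x).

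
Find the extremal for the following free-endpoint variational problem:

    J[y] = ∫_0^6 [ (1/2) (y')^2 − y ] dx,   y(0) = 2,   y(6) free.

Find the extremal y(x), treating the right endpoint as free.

The Lagrangian L = (1/2) (y')^2 − y gives
    ∂L/∂y = −1,   ∂L/∂y' = y'.
Euler-Lagrange: d/dx(y') − (−1) = 0, i.e. y'' + 1 = 0, so
    y(x) = −(1/2) x^2 + C1 x + C2.
Fixed left endpoint y(0) = 2 ⇒ C2 = 2.
The right endpoint x = 6 is free, so the natural (transversality) condition is ∂L/∂y' |_{x=6} = 0, i.e. y'(6) = 0.
Compute y'(x) = −1 x + C1, so y'(6) = −6 + C1 = 0 ⇒ C1 = 6.
Therefore the extremal is
    y(x) = −x^2/2 + 6 x + 2.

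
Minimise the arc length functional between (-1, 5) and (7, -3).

Arc-length functional: J[y] = ∫ sqrt(1 + (y')^2) dx.
Lagrangian L = sqrt(1 + (y')^2) has no explicit y dependence, so ∂L/∂y = 0 and the Euler-Lagrange equation gives
    d/dx( y' / sqrt(1 + (y')^2) ) = 0  ⇒  y' / sqrt(1 + (y')^2) = const.
Hence y' is constant, so y(x) is affine.
Fitting the endpoints (-1, 5) and (7, -3):
    slope m = ((-3) − 5) / (7 − (-1)) = -1,
    intercept c = 5 − m·(-1) = 4.
Extremal: y(x) = -x + 4.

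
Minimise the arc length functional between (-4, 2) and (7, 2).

Arc-length functional: J[y] = ∫ sqrt(1 + (y')^2) dx.
Lagrangian L = sqrt(1 + (y')^2) has no explicit y dependence, so ∂L/∂y = 0 and the Euler-Lagrange equation gives
    d/dx( y' / sqrt(1 + (y')^2) ) = 0  ⇒  y' / sqrt(1 + (y')^2) = const.
Hence y' is constant, so y(x) is affine.
Fitting the endpoints (-4, 2) and (7, 2):
    slope m = (2 − 2) / (7 − (-4)) = 0,
    intercept c = 2 − m·(-4) = 2.
Extremal: y(x) = 2.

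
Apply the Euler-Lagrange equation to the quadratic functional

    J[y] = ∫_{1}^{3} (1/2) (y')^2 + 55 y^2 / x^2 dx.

The Lagrangian is L = (1/2) (y')^2 + 55 y^2 / x^2.
Compute ∂L/∂y = 110y/x^2, ∂L/∂y' = y'.
The Euler-Lagrange equation d/dx(∂L/∂y') − ∂L/∂y = 0 reduces to
    y'' − 110/x^2 · y = 0  (x > 0).
Its general solution is
    y(x) = A x^11 + B x^(-10),
with A, B fixed by the endpoint conditions.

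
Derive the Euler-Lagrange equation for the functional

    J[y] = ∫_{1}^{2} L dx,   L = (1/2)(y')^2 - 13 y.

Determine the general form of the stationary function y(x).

The Lagrangian is L = (1/2)(y')^2 - 13 y.
∂L/∂y = -13.
∂L/∂y' = y'.
The Euler-Lagrange equation d/dx(∂L/∂y') − ∂L/∂y = 0 becomes:
    y'' + 13 = 0
General solution: y(x) = -(13/2) x^2 + A x + B, where A and B are arbitrary constants fixed by the endpoint conditions.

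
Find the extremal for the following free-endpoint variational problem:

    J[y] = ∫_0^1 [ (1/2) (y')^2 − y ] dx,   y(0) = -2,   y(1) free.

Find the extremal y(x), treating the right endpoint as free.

The Lagrangian L = (1/2) (y')^2 − y gives
    ∂L/∂y = −1,   ∂L/∂y' = y'.
Euler-Lagrange: d/dx(y') − (−1) = 0, i.e. y'' + 1 = 0, so
    y(x) = −(1/2) x^2 + C1 x + C2.
Fixed left endpoint y(0) = -2 ⇒ C2 = -2.
The right endpoint x = 1 is free, so the natural (transversality) condition is ∂L/∂y' |_{x=1} = 0, i.e. y'(1) = 0.
Compute y'(x) = −1 x + C1, so y'(1) = −1 + C1 = 0 ⇒ C1 = 1.
Therefore the extremal is
    y(x) = −x^2/2 + x − 2.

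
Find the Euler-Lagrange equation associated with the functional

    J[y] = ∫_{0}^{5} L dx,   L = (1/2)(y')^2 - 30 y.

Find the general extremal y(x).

The Lagrangian is L = (1/2)(y')^2 - 30 y.
∂L/∂y = -30.
∂L/∂y' = y'.
The Euler-Lagrange equation d/dx(∂L/∂y') − ∂L/∂y = 0 becomes:
    y'' + 30 = 0
General solution: y(x) = -15 x^2 + A x + B, where A and B are arbitrary constants fixed by the endpoint conditions.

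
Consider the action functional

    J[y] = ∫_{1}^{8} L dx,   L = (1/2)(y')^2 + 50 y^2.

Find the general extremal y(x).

The Lagrangian is L = (1/2)(y')^2 + 50 y^2.
∂L/∂y = 100y.
∂L/∂y' = y'.
The Euler-Lagrange equation d/dx(∂L/∂y') − ∂L/∂y = 0 becomes:
    y'' - 100 y = 0
General solution: y(x) = A e^(10x) + B e^(-10x), where A and B are arbitrary constants fixed by the endpoint conditions.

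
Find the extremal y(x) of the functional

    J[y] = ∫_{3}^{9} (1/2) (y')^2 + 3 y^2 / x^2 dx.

The Lagrangian is L = (1/2) (y')^2 + 3 y^2 / x^2.
Compute ∂L/∂y = 6y/x^2, ∂L/∂y' = y'.
The Euler-Lagrange equation d/dx(∂L/∂y') − ∂L/∂y = 0 reduces to
    y'' − 6/x^2 · y = 0  (x > 0).
Its general solution is
    y(x) = A x^3 + B x^(-2),
with A, B fixed by the endpoint conditions.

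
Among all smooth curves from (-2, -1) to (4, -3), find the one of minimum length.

Arc-length functional: J[y] = ∫ sqrt(1 + (y')^2) dx.
Lagrangian L = sqrt(1 + (y')^2) has no explicit y dependence, so ∂L/∂y = 0 and the Euler-Lagrange equation gives
    d/dx( y' / sqrt(1 + (y')^2) ) = 0  ⇒  y' / sqrt(1 + (y')^2) = const.
Hence y' is constant, so y(x) is affine.
Fitting the endpoints (-2, -1) and (4, -3):
    slope m = ((-3) − (-1)) / (4 − (-2)) = -1/3,
    intercept c = (-1) − m·(-2) = -5/3.
Extremal: y(x) = (-1/3) x - 5/3.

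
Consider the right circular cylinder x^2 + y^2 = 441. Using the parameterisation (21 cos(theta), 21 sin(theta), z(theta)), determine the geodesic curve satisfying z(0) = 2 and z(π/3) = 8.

Parameterise the cylinder of radius R = 21 as
    r(θ) = (21 cos θ, 21 sin θ, z(θ)).
The arc-length element is
    ds = sqrt(441 + (dz/dθ)^2) dθ,
so the Lagrangian is L = sqrt(441 + z'^2).
L depends on z' only, not on z or θ, so ∂L/∂z = 0 and
    ∂L/∂z' = z' / sqrt(441 + z'^2).
The Euler-Lagrange equation gives
    d/dθ( z' / sqrt(441 + z'^2) ) = 0,
so z' is constant. Integrating once:
    z(θ) = a θ + b,
a helix on the cylinder (a straight line when the cylinder is unrolled). The constants a, b are determined by the endpoint conditions.
With endpoint conditions z(0) = 2 and z(π/3) = 8: from z(0) = b we get b = 2, and a·π/3 + 2 = 8 gives a = 18/π, so
    z(θ) = (18/π) θ + 2.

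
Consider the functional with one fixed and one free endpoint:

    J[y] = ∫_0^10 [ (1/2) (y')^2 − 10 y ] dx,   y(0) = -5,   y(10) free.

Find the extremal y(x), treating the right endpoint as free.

The Lagrangian L = (1/2) (y')^2 − 10 y gives
    ∂L/∂y = −10,   ∂L/∂y' = y'.
Euler-Lagrange: d/dx(y') − (−10) = 0, i.e. y'' + 10 = 0, so
    y(x) = −(10/2) x^2 + C1 x + C2.
Fixed left endpoint y(0) = -5 ⇒ C2 = -5.
The right endpoint x = 10 is free, so the natural (transversality) condition is ∂L/∂y' |_{x=10} = 0, i.e. y'(10) = 0.
Compute y'(x) = −10 x + C1, so y'(10) = −100 + C1 = 0 ⇒ C1 = 100.
Therefore the extremal is
    y(x) = −5 x^2 + 100 x − 5.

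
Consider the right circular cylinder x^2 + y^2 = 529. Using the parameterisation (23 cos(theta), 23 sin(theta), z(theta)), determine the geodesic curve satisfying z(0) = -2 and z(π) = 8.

Parameterise the cylinder of radius R = 23 as
    r(θ) = (23 cos θ, 23 sin θ, z(θ)).
The arc-length element is
    ds = sqrt(529 + (dz/dθ)^2) dθ,
so the Lagrangian is L = sqrt(529 + z'^2).
L depends on z' only, not on z or θ, so ∂L/∂z = 0 and
    ∂L/∂z' = z' / sqrt(529 + z'^2).
The Euler-Lagrange equation gives
    d/dθ( z' / sqrt(529 + z'^2) ) = 0,
so z' is constant. Integrating once:
    z(θ) = a θ + b,
a helix on the cylinder (a straight line when the cylinder is unrolled). The constants a, b are determined by the endpoint conditions.
With endpoint conditions z(0) = -2 and z(π) = 8: from z(0) = b we get b = -2, and a·π + -2 = 8 gives a = 10/π, so
    z(θ) = (10/π) θ − 2.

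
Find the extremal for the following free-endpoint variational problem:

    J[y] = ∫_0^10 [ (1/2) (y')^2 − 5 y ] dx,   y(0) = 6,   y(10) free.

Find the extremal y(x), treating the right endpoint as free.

The Lagrangian L = (1/2) (y')^2 − 5 y gives
    ∂L/∂y = −5,   ∂L/∂y' = y'.
Euler-Lagrange: d/dx(y') − (−5) = 0, i.e. y'' + 5 = 0, so
    y(x) = −(5/2) x^2 + C1 x + C2.
Fixed left endpoint y(0) = 6 ⇒ C2 = 6.
The right endpoint x = 10 is free, so the natural (transversality) condition is ∂L/∂y' |_{x=10} = 0, i.e. y'(10) = 0.
Compute y'(x) = −5 x + C1, so y'(10) = −50 + C1 = 0 ⇒ C1 = 50.
Therefore the extremal is
    y(x) = −(5/2) x^2 + 50 x + 6.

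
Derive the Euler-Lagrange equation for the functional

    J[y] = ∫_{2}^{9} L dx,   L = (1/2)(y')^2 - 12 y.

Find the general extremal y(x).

The Lagrangian is L = (1/2)(y')^2 - 12 y.
∂L/∂y = -12.
∂L/∂y' = y'.
The Euler-Lagrange equation d/dx(∂L/∂y') − ∂L/∂y = 0 becomes:
    y'' + 12 = 0
General solution: y(x) = -6 x^2 + A x + B, where A and B are arbitrary constants fixed by the endpoint conditions.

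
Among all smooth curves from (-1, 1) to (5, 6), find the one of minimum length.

Arc-length functional: J[y] = ∫ sqrt(1 + (y')^2) dx.
Lagrangian L = sqrt(1 + (y')^2) has no explicit y dependence, so ∂L/∂y = 0 and the Euler-Lagrange equation gives
    d/dx( y' / sqrt(1 + (y')^2) ) = 0  ⇒  y' / sqrt(1 + (y')^2) = const.
Hence y' is constant, so y(x) is affine.
Fitting the endpoints (-1, 1) and (5, 6):
    slope m = (6 − 1) / (5 − (-1)) = 5/6,
    intercept c = 1 − m·(-1) = 11/6.
Extremal: y(x) = (5/6) x + 11/6.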